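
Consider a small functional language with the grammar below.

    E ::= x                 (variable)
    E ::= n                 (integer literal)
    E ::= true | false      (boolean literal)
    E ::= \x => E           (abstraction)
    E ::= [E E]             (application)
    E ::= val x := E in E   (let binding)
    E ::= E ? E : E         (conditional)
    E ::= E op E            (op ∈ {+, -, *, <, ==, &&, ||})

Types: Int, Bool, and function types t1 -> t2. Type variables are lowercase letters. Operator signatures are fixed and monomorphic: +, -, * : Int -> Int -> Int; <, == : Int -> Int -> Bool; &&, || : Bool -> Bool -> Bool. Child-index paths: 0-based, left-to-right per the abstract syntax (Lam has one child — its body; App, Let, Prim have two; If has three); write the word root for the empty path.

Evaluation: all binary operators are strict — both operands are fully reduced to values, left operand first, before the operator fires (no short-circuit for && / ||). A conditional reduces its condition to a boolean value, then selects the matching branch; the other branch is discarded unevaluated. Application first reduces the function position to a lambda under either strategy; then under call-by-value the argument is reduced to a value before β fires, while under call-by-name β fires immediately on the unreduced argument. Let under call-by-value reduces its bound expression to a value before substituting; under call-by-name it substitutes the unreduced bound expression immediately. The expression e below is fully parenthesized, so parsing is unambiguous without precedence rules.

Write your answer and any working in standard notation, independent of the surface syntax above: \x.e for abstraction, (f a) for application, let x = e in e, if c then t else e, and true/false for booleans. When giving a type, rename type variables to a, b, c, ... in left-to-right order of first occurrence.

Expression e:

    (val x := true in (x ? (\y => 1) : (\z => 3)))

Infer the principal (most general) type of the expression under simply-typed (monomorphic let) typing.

Working:
let x : Bool
x : Bool
  unify Bool ~ Bool
\y._ : a -> Int
\z._ : b -> Int
  unify a -> Int ~ b -> Int
  unify a ~ b
  unify Int ~ Int

Answer: a -> Int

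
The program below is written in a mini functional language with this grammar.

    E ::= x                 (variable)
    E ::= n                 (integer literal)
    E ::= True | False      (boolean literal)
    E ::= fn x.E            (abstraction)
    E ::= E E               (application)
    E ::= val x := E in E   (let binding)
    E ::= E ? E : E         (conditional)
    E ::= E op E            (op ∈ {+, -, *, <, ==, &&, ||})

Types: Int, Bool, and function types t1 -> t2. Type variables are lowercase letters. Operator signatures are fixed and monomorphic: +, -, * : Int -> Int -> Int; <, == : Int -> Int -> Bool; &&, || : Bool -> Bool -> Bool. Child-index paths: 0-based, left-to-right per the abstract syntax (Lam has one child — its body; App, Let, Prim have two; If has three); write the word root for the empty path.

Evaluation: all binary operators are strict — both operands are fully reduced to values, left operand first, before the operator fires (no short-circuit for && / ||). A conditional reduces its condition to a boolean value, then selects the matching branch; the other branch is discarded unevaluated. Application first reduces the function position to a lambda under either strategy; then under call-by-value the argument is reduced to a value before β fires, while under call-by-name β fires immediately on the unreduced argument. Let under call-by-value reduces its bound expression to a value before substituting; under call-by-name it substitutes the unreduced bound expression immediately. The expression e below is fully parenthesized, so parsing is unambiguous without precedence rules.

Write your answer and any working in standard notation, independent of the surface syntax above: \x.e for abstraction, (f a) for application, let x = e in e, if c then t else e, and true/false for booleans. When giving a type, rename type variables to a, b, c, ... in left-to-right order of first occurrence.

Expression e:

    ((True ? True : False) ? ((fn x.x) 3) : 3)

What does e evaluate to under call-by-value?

Answer: 3

Working:
step 0: (if (if true then true else false) then ((\x.x) 3) else 3)
step 1: [if@0] (if true then ((\x.x) 3) else 3)
step 2: [if@root] ((\x.x) 3)
step 3: [beta@root] 3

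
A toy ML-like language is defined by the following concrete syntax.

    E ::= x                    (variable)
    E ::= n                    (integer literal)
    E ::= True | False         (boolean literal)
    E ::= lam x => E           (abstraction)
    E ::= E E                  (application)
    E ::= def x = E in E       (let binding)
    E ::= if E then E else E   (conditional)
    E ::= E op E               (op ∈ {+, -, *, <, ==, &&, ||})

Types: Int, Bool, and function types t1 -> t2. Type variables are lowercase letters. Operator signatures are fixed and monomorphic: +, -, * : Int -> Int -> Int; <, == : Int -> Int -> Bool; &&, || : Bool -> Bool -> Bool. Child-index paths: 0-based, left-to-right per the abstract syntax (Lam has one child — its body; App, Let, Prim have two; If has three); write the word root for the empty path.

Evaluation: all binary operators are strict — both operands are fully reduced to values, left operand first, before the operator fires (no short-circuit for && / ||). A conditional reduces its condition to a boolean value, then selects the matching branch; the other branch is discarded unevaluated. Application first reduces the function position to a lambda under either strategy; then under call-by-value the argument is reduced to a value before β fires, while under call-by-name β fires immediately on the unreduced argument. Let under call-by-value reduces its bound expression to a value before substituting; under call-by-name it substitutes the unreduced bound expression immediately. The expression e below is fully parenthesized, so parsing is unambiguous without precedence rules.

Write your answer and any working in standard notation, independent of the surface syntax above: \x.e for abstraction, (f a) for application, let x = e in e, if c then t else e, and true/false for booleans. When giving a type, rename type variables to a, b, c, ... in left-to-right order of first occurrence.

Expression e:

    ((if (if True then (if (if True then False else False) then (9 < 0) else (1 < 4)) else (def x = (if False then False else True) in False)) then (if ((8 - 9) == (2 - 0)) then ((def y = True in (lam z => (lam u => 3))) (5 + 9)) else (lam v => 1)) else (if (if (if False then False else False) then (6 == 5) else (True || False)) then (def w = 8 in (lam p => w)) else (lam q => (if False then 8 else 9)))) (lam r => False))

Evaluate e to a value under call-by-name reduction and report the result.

Answer: 1

Derivation:
step 0: ((if (if true then (if (if true then false else false) then (9 < 0) else (1 < 4)) else (let x = (if false then false else true) in false)) then (if ((8 - 9) == (2 - 0)) then ((let y = true in (\z.(\u.3))) (5 + 9)) else (\v.1)) else (if (if (if false then false else false) then (6 == 5) else (true || false)) then (let w = 8 in (\p.w)) else (\q.(if false then 8 else 9)))) (\r.false))
step 1: [if@0.0] ((if (if (if true then false else false) then (9 < 0) else (1 < 4)) then (if ((8 - 9) == (2 - 0)) then ((let y = true in (\z.(\u.3))) (5 + 9)) else (\v.1)) else (if (if (if false then false else false) then (6 == 5) else (true || false)) then (let w = 8 in (\p.w)) else (\q.(if false then 8 else 9)))) (\r.false))
step 2: [if@0.0.0] ((if (if false then (9 < 0) else (1 < 4)) then (if ((8 - 9) == (2 - 0)) then ((let y = true in (\z.(\u.3))) (5 + 9)) else (\v.1)) else (if (if (if false then false else false) then (6 == 5) else (true || false)) then (let w = 8 in (\p.w)) else (\q.(if false then 8 else 9)))) (\r.false))
step 3: [if@0.0] ((if (1 < 4) then (if ((8 - 9) == (2 - 0)) then ((let y = true in (\z.(\u.3))) (5 + 9)) else (\v.1)) else (if (if (if false then false else false) then (6 == 5) else (true || false)) then (let w = 8 in (\p.w)) else (\q.(if false then 8 else 9)))) (\r.false))
step 4: [delta@0.0] ((if true then (if ((8 - 9) == (2 - 0)) then ((let y = true in (\z.(\u.3))) (5 + 9)) else (\v.1)) else (if (if (if false then false else false) then (6 == 5) else (true || false)) then (let w = 8 in (\p.w)) else (\q.(if false then 8 else 9)))) (\r.false))
step 5: [if@0] ((if ((8 - 9) == (2 - 0)) then ((let y = true in (\z.(\u.3))) (5 + 9)) else (\v.1)) (\r.false))
step 6: [delta@0.0.0] ((if (-1 == (2 - 0)) then ((let y = true in (\z.(\u.3))) (5 + 9)) else (\v.1)) (\r.false))
step 7: [delta@0.0.1] ((if (-1 == 2) then ((let y = true in (\z.(\u.3))) (5 + 9)) else (\v.1)) (\r.false))
step 8: [delta@0.0] ((if false then ((let y = true in (\z.(\u.3))) (5 + 9)) else (\v.1)) (\r.false))
step 9: [if@0] ((\v.1) (\r.false))
step 10: [beta@root] 1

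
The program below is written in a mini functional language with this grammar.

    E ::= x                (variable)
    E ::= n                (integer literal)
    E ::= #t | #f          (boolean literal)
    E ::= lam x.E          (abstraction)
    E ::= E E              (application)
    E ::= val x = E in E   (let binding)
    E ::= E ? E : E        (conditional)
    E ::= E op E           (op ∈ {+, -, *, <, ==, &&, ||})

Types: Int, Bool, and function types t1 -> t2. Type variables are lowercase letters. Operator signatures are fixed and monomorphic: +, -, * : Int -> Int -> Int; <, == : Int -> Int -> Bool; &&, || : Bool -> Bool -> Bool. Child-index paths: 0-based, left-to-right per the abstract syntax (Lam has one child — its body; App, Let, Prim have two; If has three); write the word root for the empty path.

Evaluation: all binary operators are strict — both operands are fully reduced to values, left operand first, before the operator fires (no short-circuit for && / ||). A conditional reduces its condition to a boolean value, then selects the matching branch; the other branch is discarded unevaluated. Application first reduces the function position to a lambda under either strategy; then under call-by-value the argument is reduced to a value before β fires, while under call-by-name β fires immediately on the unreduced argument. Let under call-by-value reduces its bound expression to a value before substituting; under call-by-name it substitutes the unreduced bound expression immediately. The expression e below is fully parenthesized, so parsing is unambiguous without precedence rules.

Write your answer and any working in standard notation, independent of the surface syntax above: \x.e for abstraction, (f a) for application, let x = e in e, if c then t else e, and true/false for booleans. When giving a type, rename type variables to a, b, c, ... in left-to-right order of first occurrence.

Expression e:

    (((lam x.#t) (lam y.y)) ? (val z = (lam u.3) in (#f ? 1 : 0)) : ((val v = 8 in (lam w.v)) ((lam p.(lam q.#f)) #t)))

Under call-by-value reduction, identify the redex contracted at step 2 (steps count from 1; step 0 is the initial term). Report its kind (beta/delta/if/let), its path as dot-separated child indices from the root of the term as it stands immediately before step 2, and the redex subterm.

Answer: if at root : (if true then (let z = (\u.3) in (if false then 1 else 0)) else ((let v = 8 in (\w.v)) ((\p.(\q.false)) true)))

Working:
step 0: (if ((\x.true) (\y.y)) then (let z = (\u.3) in (if false then 1 else 0)) else ((let v = 8 in (\w.v)) ((\p.(\q.false)) true)))
step 1: [beta@0] (if true then (let z = (\u.3) in (if false then 1 else 0)) else ((let v = 8 in (\w.v)) ((\p.(\q.false)) true)))
step 2: [if@root] (let z = (\u.3) in (if false then 1 else 0))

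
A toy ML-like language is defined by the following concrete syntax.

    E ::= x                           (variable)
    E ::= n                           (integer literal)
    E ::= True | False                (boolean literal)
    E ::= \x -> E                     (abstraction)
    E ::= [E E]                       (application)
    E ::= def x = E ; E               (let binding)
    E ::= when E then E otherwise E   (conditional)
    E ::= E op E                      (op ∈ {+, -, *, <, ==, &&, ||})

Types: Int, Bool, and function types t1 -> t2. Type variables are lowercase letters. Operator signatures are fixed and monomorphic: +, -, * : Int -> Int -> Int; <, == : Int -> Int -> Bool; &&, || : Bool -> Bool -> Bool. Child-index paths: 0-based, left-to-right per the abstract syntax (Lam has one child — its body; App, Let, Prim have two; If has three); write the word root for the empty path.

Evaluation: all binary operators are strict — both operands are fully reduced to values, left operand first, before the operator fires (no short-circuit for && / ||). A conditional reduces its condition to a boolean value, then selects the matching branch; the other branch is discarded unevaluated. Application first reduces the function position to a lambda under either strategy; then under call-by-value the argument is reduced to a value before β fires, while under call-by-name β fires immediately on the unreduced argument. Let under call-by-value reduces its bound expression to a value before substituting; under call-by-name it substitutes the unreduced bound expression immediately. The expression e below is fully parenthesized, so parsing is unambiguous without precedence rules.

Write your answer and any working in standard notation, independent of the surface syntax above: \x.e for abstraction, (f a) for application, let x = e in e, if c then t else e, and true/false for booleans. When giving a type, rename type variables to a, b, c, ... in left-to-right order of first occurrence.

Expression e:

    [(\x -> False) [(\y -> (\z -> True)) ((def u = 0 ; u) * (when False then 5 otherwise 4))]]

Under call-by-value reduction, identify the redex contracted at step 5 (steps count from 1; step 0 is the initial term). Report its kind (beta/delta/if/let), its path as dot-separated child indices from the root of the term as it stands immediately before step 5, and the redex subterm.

Derivation:
step 0: ((\x.false) ((\y.(\z.true)) ((let u = 0 in u) * (if false then 5 else 4))))
step 1: [let@1.1.0] ((\x.false) ((\y.(\z.true)) (0 * (if false then 5 else 4))))
step 2: [if@1.1.1] ((\x.false) ((\y.(\z.true)) (0 * 4)))
step 3: [delta@1.1] ((\x.false) ((\y.(\z.true)) 0))
step 4: [beta@1] ((\x.false) (\z.true))
step 5: [beta@root] false

Answer: beta at root : ((\x.false) (\z.true))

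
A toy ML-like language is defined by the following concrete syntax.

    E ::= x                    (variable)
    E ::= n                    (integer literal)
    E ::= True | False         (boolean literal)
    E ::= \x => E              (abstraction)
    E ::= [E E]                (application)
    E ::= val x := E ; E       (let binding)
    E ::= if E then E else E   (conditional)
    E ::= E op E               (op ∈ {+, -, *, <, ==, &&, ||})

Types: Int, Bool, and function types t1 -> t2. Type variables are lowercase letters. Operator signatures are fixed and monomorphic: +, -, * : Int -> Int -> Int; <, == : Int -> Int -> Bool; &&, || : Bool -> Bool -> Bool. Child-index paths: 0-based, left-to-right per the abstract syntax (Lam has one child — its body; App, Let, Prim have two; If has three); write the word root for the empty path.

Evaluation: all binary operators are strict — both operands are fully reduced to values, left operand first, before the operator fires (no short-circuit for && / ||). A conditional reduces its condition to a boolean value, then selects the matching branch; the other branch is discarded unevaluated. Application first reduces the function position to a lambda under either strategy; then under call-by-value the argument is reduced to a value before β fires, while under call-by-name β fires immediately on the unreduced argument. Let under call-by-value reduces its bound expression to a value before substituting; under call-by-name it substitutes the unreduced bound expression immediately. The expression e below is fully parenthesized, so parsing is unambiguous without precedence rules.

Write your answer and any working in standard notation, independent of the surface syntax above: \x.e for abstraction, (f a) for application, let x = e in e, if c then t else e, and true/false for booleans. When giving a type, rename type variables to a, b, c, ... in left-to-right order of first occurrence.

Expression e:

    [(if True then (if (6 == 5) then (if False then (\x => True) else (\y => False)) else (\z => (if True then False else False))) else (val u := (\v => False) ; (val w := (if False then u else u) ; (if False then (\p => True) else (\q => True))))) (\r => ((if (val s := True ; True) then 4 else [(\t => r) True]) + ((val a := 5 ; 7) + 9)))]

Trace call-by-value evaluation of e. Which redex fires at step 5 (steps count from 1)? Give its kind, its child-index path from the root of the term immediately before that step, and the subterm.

Working:
step 0: ((if true then (if (6 == 5) then (if false then (\x.true) else (\y.false)) else (\z.(if true then false else false))) else (let u = (\v.false) in (let w = (if false then u else u) in (if false then (\p.true) else (\q.true))))) (\r.((if (let s = true in true) then 4 else ((\t.r) true)) + ((let a = 5 in 7) + 9))))
step 1: [if@0] ((if (6 == 5) then (if false then (\x.true) else (\y.false)) else (\z.(if true then false else false))) (\r.((if (let s = true in true) then 4 else ((\t.r) true)) + ((let a = 5 in 7) + 9))))
step 2: [delta@0.0] ((if false then (if false then (\x.true) else (\y.false)) else (\z.(if true then false else false))) (\r.((if (let s = true in true) then 4 else ((\t.r) true)) + ((let a = 5 in 7) + 9))))
step 3: [if@0] ((\z.(if true then false else false)) (\r.((if (let s = true in true) then 4 else ((\t.r) true)) + ((let a = 5 in 7) + 9))))
step 4: [beta@root] (if true then false else false)
step 5: [if@root] false

Answer: if at root : (if true then false else false)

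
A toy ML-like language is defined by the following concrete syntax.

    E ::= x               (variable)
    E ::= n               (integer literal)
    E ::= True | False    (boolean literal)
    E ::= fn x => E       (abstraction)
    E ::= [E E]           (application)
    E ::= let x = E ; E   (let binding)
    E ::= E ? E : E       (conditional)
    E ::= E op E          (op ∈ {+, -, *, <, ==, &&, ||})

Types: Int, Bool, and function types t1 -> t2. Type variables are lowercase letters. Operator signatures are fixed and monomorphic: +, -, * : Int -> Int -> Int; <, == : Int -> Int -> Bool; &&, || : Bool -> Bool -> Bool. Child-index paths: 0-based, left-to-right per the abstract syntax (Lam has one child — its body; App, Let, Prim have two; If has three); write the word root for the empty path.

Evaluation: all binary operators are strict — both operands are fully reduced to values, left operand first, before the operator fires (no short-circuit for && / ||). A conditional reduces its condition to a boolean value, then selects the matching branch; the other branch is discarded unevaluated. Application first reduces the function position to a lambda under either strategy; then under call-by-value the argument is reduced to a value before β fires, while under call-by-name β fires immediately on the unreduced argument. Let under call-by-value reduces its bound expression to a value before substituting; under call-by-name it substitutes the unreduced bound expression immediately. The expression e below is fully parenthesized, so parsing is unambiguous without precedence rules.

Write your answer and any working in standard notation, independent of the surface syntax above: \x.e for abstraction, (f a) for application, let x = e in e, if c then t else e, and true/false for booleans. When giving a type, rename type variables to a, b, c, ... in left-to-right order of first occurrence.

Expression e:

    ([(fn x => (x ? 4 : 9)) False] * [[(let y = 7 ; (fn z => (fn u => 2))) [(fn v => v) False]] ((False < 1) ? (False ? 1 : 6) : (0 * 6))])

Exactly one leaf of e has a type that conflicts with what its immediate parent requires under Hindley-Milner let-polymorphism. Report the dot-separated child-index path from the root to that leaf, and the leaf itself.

Answer: 1.1.0.0 : false

Working:
x : a
  unify a ~ Bool
  unify Int ~ Int
\x._ : Bool -> Int
  unify Bool -> Int ~ Bool -> b
  unify Bool ~ Bool
  unify Int ~ b
_ _ : Int
  unify Int ~ Int
let y : Int
\u._ : d -> Int
\z._ : c -> d -> Int
v : e
\v._ : e -> e
  unify e -> e ~ Bool -> f
  unify e ~ Bool
  unify Bool ~ f
_ _ : Bool
  unify c -> d -> Int ~ Bool -> g
  unify c ~ Bool
  unify d -> Int ~ g
_ _ : d -> Int
  unify Bool ~ Int
  FAIL: mismatch Bool ~ Int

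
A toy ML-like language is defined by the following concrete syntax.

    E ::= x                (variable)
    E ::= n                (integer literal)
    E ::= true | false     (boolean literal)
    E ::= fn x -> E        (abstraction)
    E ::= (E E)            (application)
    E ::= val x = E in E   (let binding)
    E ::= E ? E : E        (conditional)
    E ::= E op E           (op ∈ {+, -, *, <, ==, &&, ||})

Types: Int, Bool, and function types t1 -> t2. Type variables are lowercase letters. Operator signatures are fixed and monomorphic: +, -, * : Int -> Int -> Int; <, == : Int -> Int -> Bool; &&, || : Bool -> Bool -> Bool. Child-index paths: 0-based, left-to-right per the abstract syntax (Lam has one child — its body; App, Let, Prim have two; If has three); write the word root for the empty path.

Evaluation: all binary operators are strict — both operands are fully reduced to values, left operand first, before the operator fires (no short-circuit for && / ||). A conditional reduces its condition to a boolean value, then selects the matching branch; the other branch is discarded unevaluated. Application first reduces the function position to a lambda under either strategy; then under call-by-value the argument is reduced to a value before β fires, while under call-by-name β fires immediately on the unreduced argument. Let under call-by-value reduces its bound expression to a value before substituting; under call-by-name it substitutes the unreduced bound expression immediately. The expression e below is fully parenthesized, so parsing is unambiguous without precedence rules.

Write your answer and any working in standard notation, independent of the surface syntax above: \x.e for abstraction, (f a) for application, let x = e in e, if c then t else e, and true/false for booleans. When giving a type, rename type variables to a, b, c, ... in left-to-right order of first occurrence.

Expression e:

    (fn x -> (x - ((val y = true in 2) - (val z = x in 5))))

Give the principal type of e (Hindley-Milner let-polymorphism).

Answer: Int -> Int

Working:
x : a
  unify a ~ Int
let y : Bool
  unify Int ~ Int
x : Int
let z : Int
  unify Int ~ Int
  unify Int ~ Int
\x._ : Int -> Int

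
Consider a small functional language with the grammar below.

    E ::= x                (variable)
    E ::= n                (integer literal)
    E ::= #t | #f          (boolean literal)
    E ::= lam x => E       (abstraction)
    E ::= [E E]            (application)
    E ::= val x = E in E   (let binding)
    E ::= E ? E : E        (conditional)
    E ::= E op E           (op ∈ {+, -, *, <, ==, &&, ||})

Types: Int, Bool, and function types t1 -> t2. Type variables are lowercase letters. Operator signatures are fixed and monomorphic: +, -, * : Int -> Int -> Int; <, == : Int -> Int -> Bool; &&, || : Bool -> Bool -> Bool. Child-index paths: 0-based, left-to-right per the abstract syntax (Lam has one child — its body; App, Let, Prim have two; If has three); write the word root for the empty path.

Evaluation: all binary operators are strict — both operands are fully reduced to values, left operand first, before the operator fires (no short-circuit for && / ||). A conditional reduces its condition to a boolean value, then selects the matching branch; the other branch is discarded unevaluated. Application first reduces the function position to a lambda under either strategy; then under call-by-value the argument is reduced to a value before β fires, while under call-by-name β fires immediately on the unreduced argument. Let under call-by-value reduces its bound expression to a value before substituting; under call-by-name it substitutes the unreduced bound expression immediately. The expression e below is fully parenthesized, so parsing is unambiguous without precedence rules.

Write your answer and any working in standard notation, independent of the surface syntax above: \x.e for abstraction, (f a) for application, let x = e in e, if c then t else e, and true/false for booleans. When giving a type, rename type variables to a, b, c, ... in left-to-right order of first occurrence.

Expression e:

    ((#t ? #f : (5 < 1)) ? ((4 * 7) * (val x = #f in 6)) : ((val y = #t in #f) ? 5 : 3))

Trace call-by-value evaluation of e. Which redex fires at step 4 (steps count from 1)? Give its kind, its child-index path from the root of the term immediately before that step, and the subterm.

Derivation:
step 0: (if (if true then false else (5 < 1)) then ((4 * 7) * (let x = false in 6)) else (if (let y = true in false) then 5 else 3))
step 1: [if@0] (if false then ((4 * 7) * (let x = false in 6)) else (if (let y = true in false) then 5 else 3))
step 2: [if@root] (if (let y = true in false) then 5 else 3)
step 3: [let@0] (if false then 5 else 3)
step 4: [if@root] 3

Answer: if at root : (if false then 5 else 3)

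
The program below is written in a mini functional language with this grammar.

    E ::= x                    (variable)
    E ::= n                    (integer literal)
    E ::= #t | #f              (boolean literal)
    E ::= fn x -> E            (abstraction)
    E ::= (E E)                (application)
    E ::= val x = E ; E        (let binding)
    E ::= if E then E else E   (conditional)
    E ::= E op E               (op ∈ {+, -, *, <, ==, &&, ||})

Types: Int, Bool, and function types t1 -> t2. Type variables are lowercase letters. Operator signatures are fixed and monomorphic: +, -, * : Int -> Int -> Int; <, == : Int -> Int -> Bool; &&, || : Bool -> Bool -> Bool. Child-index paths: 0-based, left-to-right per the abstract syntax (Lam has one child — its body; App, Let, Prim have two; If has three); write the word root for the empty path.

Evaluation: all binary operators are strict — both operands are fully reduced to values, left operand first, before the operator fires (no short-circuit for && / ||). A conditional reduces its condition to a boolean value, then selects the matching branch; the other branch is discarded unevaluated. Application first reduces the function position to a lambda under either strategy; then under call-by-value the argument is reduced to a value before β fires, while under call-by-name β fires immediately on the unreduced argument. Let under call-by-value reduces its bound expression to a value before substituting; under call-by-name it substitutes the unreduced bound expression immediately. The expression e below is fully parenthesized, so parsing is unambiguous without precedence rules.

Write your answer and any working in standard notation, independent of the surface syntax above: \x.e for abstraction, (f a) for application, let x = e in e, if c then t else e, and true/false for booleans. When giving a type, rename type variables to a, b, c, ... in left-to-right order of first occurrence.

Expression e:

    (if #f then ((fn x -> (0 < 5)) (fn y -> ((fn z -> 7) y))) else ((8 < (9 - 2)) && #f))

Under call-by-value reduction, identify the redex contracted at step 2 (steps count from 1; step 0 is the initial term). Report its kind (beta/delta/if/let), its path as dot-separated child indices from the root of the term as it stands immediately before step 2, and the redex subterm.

Derivation:
step 0: (if false then ((\x.(0 < 5)) (\y.((\z.7) y))) else ((8 < (9 - 2)) && false))
step 1: [if@root] ((8 < (9 - 2)) && false)
step 2: [delta@0.1] ((8 < 7) && false)

Answer: delta at 0.1 : (9 - 2)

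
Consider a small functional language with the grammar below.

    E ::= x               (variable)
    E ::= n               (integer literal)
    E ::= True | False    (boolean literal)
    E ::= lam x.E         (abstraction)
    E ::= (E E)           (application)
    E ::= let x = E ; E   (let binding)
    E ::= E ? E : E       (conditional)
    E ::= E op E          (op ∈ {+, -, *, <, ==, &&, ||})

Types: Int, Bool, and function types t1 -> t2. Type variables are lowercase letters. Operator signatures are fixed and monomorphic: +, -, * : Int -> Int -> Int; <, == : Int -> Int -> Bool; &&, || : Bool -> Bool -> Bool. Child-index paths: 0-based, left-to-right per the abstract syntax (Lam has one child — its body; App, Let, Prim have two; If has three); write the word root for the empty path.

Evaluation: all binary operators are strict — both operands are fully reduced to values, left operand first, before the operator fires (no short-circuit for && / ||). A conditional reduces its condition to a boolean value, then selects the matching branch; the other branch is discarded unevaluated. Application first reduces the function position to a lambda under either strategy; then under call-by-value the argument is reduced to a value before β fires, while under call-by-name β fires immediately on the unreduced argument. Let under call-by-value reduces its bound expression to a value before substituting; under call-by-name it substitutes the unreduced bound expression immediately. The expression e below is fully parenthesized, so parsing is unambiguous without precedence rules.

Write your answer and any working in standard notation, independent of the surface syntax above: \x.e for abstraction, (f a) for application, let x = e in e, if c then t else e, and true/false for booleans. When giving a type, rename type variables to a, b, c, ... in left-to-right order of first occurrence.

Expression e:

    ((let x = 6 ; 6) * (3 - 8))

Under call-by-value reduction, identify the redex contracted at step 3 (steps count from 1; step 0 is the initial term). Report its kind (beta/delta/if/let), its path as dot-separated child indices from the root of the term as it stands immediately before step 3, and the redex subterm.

Answer: delta at root : (6 * -5)

Trace:
step 0: ((let x = 6 in 6) * (3 - 8))
step 1: [let@0] (6 * (3 - 8))
step 2: [delta@1] (6 * -5)
step 3: [delta@root] -30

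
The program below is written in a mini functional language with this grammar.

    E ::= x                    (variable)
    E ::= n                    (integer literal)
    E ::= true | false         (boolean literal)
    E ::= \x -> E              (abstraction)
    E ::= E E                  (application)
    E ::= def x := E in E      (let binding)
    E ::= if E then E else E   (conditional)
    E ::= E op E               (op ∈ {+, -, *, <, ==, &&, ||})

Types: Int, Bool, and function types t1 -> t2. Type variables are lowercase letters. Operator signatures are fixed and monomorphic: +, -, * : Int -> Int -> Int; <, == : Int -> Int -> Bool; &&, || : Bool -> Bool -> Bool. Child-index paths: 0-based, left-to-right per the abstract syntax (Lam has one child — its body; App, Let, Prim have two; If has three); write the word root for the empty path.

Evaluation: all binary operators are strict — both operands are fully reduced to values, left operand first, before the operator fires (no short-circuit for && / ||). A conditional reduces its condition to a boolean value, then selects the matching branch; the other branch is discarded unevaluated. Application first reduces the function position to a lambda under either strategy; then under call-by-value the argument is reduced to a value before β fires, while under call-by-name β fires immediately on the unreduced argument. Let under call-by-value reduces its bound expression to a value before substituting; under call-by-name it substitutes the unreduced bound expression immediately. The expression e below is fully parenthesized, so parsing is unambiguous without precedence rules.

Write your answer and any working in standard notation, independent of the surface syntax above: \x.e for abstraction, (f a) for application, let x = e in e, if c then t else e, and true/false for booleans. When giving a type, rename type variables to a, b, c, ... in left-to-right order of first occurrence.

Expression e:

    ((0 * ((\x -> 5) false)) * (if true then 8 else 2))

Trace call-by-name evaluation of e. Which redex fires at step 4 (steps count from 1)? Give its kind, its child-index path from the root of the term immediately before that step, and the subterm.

Trace:
step 0: ((0 * ((\x.5) false)) * (if true then 8 else 2))
step 1: [beta@0.1] ((0 * 5) * (if true then 8 else 2))
step 2: [delta@0] (0 * (if true then 8 else 2))
step 3: [if@1] (0 * 8)
step 4: [delta@root] 0

Answer: delta at root : (0 * 8)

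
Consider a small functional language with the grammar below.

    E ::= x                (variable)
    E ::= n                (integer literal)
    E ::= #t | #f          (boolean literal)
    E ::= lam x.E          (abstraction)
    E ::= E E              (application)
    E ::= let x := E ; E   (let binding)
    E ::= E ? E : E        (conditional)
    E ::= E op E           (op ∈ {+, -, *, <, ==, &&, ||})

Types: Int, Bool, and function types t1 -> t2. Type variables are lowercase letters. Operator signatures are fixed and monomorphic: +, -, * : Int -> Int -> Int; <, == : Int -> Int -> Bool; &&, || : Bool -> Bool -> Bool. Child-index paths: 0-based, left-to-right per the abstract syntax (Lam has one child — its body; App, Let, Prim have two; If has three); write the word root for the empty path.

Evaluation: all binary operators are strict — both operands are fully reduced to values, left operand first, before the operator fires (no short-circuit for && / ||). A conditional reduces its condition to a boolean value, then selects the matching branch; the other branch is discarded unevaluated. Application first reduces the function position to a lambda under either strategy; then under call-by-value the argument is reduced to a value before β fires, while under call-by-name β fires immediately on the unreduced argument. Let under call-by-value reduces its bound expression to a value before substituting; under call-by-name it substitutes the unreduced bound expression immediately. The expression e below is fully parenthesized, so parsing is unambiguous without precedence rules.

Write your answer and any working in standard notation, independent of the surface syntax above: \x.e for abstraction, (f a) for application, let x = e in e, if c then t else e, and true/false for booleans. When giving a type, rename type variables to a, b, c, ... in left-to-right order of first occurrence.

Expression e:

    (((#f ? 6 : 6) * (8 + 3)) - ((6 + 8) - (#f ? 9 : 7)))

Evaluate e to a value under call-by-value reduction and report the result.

Derivation:
step 0: (((if false then 6 else 6) * (8 + 3)) - ((6 + 8) - (if false then 9 else 7)))
step 1: [if@0.0] ((6 * (8 + 3)) - ((6 + 8) - (if false then 9 else 7)))
step 2: [delta@0.1] ((6 * 11) - ((6 + 8) - (if false then 9 else 7)))
step 3: [delta@0] (66 - ((6 + 8) - (if false then 9 else 7)))
step 4: [delta@1.0] (66 - (14 - (if false then 9 else 7)))
step 5: [if@1.1] (66 - (14 - 7))
step 6: [delta@1] (66 - 7)
step 7: [delta@root] 59

Answer: 59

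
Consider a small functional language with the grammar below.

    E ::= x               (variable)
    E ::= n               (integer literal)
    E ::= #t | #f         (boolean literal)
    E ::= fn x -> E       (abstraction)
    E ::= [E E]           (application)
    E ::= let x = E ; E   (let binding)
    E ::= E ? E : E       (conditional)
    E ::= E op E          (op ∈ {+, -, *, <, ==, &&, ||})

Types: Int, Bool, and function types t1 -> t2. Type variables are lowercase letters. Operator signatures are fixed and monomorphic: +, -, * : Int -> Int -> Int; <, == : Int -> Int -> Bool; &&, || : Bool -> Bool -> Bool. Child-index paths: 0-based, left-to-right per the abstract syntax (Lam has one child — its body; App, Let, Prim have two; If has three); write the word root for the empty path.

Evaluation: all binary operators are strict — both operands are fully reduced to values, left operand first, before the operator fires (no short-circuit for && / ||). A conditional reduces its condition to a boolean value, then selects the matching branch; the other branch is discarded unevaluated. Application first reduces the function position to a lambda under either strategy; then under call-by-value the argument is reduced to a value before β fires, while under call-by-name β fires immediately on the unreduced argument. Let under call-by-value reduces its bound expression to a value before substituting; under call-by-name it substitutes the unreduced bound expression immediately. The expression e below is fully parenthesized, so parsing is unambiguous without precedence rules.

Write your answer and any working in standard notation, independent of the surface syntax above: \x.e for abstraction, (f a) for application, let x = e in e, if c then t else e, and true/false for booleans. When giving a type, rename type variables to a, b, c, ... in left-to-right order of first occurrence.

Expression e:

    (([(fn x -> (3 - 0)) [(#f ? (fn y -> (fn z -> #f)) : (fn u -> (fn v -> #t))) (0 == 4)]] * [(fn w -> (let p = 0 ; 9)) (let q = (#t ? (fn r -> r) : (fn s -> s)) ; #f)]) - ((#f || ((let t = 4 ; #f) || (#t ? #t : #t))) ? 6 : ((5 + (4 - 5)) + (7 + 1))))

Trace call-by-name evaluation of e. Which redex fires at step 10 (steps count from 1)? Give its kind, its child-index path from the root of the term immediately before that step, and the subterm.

Working:
step 0: ((((\x.(3 - 0)) ((if false then (\y.(\z.false)) else (\u.(\v.true))) (0 == 4))) * ((\w.(let p = 0 in 9)) (let q = (if true then (\r.r) else (\s.s)) in false))) - (if (false || ((let t = 4 in false) || (if true then true else true))) then 6 else ((5 + (4 - 5)) + (7 + 1))))
step 1: [beta@0.0] (((3 - 0) * ((\w.(let p = 0 in 9)) (let q = (if true then (\r.r) else (\s.s)) in false))) - (if (false || ((let t = 4 in false) || (if true then true else true))) then 6 else ((5 + (4 - 5)) + (7 + 1))))
step 2: [delta@0.0] ((3 * ((\w.(let p = 0 in 9)) (let q = (if true then (\r.r) else (\s.s)) in false))) - (if (false || ((let t = 4 in false) || (if true then true else true))) then 6 else ((5 + (4 - 5)) + (7 + 1))))
step 3: [beta@0.1] ((3 * (let p = 0 in 9)) - (if (false || ((let t = 4 in false) || (if true then true else true))) then 6 else ((5 + (4 - 5)) + (7 + 1))))
step 4: [let@0.1] ((3 * 9) - (if (false || ((let t = 4 in false) || (if true then true else true))) then 6 else ((5 + (4 - 5)) + (7 + 1))))
step 5: [delta@0] (27 - (if (false || ((let t = 4 in false) || (if true then true else true))) then 6 else ((5 + (4 - 5)) + (7 + 1))))
step 6: [let@1.0.1.0] (27 - (if (false || (false || (if true then true else true))) then 6 else ((5 + (4 - 5)) + (7 + 1))))
step 7: [if@1.0.1.1] (27 - (if (false || (false || true)) then 6 else ((5 + (4 - 5)) + (7 + 1))))
step 8: [delta@1.0.1] (27 - (if (false || true) then 6 else ((5 + (4 - 5)) + (7 + 1))))
step 9: [delta@1.0] (27 - (if true then 6 else ((5 + (4 - 5)) + (7 + 1))))
step 10: [if@1] (27 - 6)

Answer: if at 1 : (if true then 6 else ((5 + (4 - 5)) + (7 + 1)))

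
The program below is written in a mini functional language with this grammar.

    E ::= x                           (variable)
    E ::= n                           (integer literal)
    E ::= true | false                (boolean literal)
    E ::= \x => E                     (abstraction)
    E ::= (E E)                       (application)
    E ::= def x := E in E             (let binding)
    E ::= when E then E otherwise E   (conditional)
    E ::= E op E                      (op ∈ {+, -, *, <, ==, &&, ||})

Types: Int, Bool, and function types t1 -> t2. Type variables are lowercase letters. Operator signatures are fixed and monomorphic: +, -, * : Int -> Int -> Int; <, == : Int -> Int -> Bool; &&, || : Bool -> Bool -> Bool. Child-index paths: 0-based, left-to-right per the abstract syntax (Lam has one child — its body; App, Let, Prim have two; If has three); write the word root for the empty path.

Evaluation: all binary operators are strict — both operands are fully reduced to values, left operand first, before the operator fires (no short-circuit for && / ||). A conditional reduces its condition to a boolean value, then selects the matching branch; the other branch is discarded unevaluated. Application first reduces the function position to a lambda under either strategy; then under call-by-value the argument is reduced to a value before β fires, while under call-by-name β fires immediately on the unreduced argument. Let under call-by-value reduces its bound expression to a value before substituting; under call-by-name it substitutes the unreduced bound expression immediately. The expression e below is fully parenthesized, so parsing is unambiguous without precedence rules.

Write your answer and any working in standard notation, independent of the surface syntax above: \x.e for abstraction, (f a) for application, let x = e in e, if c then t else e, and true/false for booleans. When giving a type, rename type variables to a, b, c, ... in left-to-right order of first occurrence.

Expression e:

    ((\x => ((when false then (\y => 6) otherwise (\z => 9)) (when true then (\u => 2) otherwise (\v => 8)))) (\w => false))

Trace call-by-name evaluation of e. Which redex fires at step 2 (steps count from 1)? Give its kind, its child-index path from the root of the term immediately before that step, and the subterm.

Answer: if at 0 : (if false then (\y.6) else (\z.9))

Trace:
step 0: ((\x.((if false then (\y.6) else (\z.9)) (if true then (\u.2) else (\v.8)))) (\w.false))
step 1: [beta@root] ((if false then (\y.6) else (\z.9)) (if true then (\u.2) else (\v.8)))
step 2: [if@0] ((\z.9) (if true then (\u.2) else (\v.8)))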